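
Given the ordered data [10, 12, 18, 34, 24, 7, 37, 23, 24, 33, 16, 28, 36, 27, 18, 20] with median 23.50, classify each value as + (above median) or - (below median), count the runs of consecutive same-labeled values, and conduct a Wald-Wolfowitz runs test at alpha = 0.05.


Step 1: Compute median = 23.50; label A = above, B = below.
Labels in order: BBBAABABAABAAABB  (n_A = 8, n_B = 8)
Step 2: Count runs R = 9.
Step 3: Under H0 (random ordering), E[R] = 2*n_A*n_B/(n_A+n_B) + 1 = 2*8*8/16 + 1 = 9.0000.
        Var[R] = 2*n_A*n_B*(2*n_A*n_B - n_A - n_B) / ((n_A+n_B)^2 * (n_A+n_B-1)) = 14336/3840 = 3.7333.
        SD[R] = 1.9322.
Step 4: R = E[R], so z = 0 with no continuity correction.
Step 5: Two-sided p-value via normal approximation = 2*(1 - Phi(|z|)) = 1.000000.
Step 6: alpha = 0.05. fail to reject H0.

R = 9, z = 0.0000, p = 1.000000, fail to reject H0.


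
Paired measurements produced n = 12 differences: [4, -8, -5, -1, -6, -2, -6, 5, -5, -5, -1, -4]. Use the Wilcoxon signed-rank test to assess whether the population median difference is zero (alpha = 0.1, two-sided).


Step 1: Drop any zero differences (none here) and take |d_i|.
|d| = [4, 8, 5, 1, 6, 2, 6, 5, 5, 5, 1, 4]
Step 2: Midrank |d_i| (ties get averaged ranks).
ranks: |4|->4.5, |8|->12, |5|->7.5, |1|->1.5, |6|->10.5, |2|->3, |6|->10.5, |5|->7.5, |5|->7.5, |5|->7.5, |1|->1.5, |4|->4.5
Step 3: Attach original signs; sum ranks with positive sign and with negative sign.
W+ = 4.5 + 7.5 = 12
W- = 12 + 7.5 + 1.5 + 10.5 + 3 + 10.5 + 7.5 + 7.5 + 1.5 + 4.5 = 66
(Check: W+ + W- = 78 should equal n(n+1)/2 = 78.)
Step 4: Test statistic W = min(W+, W-) = 12.
Step 5: Ties in |d|, so use the tie-corrected normal approximation.
        E[W] = n(n+1)/4 = 12*13/4 = 39.
        Tie groups: |d|=1 (t=2), |d|=4 (t=2), |d|=5 (t=4), |d|=6 (t=2); sum(t^3 - t) = 78.
        Var[W] = n(n+1)(2n+1)/24 - sum(t^3-t)/48 = 3900/24 - 78/48 = 160.875.
        z = (W - E[W]) / sqrt(Var[W]) = (12 - 39) / 12.6837 = -2.1287.
        Two-sided p = 2*Phi(z) = 0.033277.
Step 6: alpha = 0.1. reject H0.

W+ = 12, W- = 66, W = min = 12, p = 0.033277, reject H0.


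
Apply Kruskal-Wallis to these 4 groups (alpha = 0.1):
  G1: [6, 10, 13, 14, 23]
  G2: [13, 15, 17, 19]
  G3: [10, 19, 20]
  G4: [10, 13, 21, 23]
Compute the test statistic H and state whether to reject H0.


Step 1: Combine all N = 16 observations and assign midranks.
sorted (value, group, rank): (6,G1,1), (10,G1,3), (10,G3,3), (10,G4,3), (13,G1,6), (13,G2,6), (13,G4,6), (14,G1,8), (15,G2,9), (17,G2,10), (19,G2,11.5), (19,G3,11.5), (20,G3,13), (21,G4,14), (23,G1,15.5), (23,G4,15.5)
Step 2: Sum ranks within each group.
R_1 = 33.5 (n_1 = 5)
R_2 = 36.5 (n_2 = 4)
R_3 = 27.5 (n_3 = 3)
R_4 = 38.5 (n_4 = 4)
Step 3: H = 12/(N(N+1)) * sum(R_i^2/n_i) - 3(N+1)
     = 12/(16*17) * (33.5^2/5 + 36.5^2/4 + 27.5^2/3 + 38.5^2/4) - 3*17
     = 0.044118 * 1180.16 - 51
     = 1.065809.
Step 4: Ties present; correction factor C = 1 - 60/(16^3 - 16) = 0.985294. Corrected H = 1.065809 / 0.985294 = 1.081716.
Step 5: Under H0, H ~ chi^2(3); p-value = 0.781490.
Step 6: alpha = 0.1. fail to reject H0.

H = 1.0817, df = 3, p = 0.781490, fail to reject H0.


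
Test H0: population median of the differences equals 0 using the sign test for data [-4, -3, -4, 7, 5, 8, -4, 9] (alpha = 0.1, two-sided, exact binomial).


Step 1: Discard zero differences. Original n = 8; n_eff = number of nonzero differences = 8.
Nonzero differences (with sign): -4, -3, -4, +7, +5, +8, -4, +9
Step 2: Count signs: positive = 4, negative = 4.
Step 3: Under H0: P(positive) = 0.5, so the number of positives S ~ Bin(8, 0.5).
Step 4: Two-sided exact p-value = sum of Bin(8,0.5) probabilities at or below the observed probability = 1.000000.
Step 5: alpha = 0.1. fail to reject H0.

n_eff = 8, pos = 4, neg = 4, p = 1.000000, fail to reject H0.


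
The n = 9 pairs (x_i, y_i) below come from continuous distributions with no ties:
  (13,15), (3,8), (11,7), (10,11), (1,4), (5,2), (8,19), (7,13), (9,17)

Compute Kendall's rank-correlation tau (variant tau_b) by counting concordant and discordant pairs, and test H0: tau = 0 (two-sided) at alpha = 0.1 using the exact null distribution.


Step 1: Enumerate the 36 unordered pairs (i,j) with i<j and classify each by sign(x_j-x_i) * sign(y_j-y_i).
  (1,2):dx=-10,dy=-7->C; (1,3):dx=-2,dy=-8->C; (1,4):dx=-3,dy=-4->C; (1,5):dx=-12,dy=-11->C
  (1,6):dx=-8,dy=-13->C; (1,7):dx=-5,dy=+4->D; (1,8):dx=-6,dy=-2->C; (1,9):dx=-4,dy=+2->D
  (2,3):dx=+8,dy=-1->D; (2,4):dx=+7,dy=+3->C; (2,5):dx=-2,dy=-4->C; (2,6):dx=+2,dy=-6->D
  (2,7):dx=+5,dy=+11->C; (2,8):dx=+4,dy=+5->C; (2,9):dx=+6,dy=+9->C; (3,4):dx=-1,dy=+4->D
  (3,5):dx=-10,dy=-3->C; (3,6):dx=-6,dy=-5->C; (3,7):dx=-3,dy=+12->D; (3,8):dx=-4,dy=+6->D
  (3,9):dx=-2,dy=+10->D; (4,5):dx=-9,dy=-7->C; (4,6):dx=-5,dy=-9->C; (4,7):dx=-2,dy=+8->D
  (4,8):dx=-3,dy=+2->D; (4,9):dx=-1,dy=+6->D; (5,6):dx=+4,dy=-2->D; (5,7):dx=+7,dy=+15->C
  (5,8):dx=+6,dy=+9->C; (5,9):dx=+8,dy=+13->C; (6,7):dx=+3,dy=+17->C; (6,8):dx=+2,dy=+11->C
  (6,9):dx=+4,dy=+15->C; (7,8):dx=-1,dy=-6->C; (7,9):dx=+1,dy=-2->D; (8,9):dx=+2,dy=+4->C
Step 2: C = 23, D = 13, total pairs = 36.
Step 3: tau = (C - D)/(n(n-1)/2) = (23 - 13)/36 = 0.277778.
Step 4: Exact two-sided p-value (enumerate n! = 362880 permutations of y under H0): p = 0.358488.
Step 5: alpha = 0.1. fail to reject H0.

tau_b = 0.2778 (C=23, D=13), p = 0.358488, fail to reject H0.


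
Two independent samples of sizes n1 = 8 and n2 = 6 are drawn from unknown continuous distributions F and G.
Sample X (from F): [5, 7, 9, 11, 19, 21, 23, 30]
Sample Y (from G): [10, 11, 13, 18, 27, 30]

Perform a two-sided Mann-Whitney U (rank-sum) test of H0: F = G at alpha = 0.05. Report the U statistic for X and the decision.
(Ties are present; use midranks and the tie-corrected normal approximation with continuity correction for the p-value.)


Step 1: Combine and sort all 14 observations; assign midranks.
sorted (value, group): (5,X), (7,X), (9,X), (10,Y), (11,X), (11,Y), (13,Y), (18,Y), (19,X), (21,X), (23,X), (27,Y), (30,X), (30,Y)
ranks: 5->1, 7->2, 9->3, 10->4, 11->5.5, 11->5.5, 13->7, 18->8, 19->9, 21->10, 23->11, 27->12, 30->13.5, 30->13.5
Step 2: Rank sum for X: R1 = 1 + 2 + 3 + 5.5 + 9 + 10 + 11 + 13.5 = 55.
Step 3: U_X = R1 - n1(n1+1)/2 = 55 - 8*9/2 = 55 - 36 = 19.
       U_Y = n1*n2 - U_X = 48 - 19 = 29.
Step 4: Ties are present, so use the tie-corrected normal approximation (with continuity correction) for the p-value.
Step 5: p-value = 0.560413; compare to alpha = 0.05. fail to reject H0.

U_X = 19, p = 0.560413, fail to reject H0 at alpha = 0.05.


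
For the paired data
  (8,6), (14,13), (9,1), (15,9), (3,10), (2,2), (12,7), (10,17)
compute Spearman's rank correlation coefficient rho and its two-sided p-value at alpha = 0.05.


Step 1: Rank x and y separately (midranks; no ties here).
rank(x): 8->3, 14->7, 9->4, 15->8, 3->2, 2->1, 12->6, 10->5
rank(y): 6->3, 13->7, 1->1, 9->5, 10->6, 2->2, 7->4, 17->8
Step 2: d_i = R_x(i) - R_y(i); compute d_i^2.
  (3-3)^2=0, (7-7)^2=0, (4-1)^2=9, (8-5)^2=9, (2-6)^2=16, (1-2)^2=1, (6-4)^2=4, (5-8)^2=9
sum(d^2) = 48.
Step 3: rho = 1 - 6*48 / (8*(8^2 - 1)) = 1 - 288/504 = 0.428571.
Step 4: Under H0, t = rho * sqrt((n-2)/(1-rho^2)) = 1.1619 ~ t(6).
Step 5: Two-sided p-value from the t-distribution with 6 df = 0.289403.
Step 6: alpha = 0.05. fail to reject H0.

rho = 0.4286, p = 0.289403, fail to reject H0 at alpha = 0.05.


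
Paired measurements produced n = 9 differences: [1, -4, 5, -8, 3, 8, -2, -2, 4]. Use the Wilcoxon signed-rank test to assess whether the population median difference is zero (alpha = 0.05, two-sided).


Step 1: Drop any zero differences (none here) and take |d_i|.
|d| = [1, 4, 5, 8, 3, 8, 2, 2, 4]
Step 2: Midrank |d_i| (ties get averaged ranks).
ranks: |1|->1, |4|->5.5, |5|->7, |8|->8.5, |3|->4, |8|->8.5, |2|->2.5, |2|->2.5, |4|->5.5
Step 3: Attach original signs; sum ranks with positive sign and with negative sign.
W+ = 1 + 7 + 4 + 8.5 + 5.5 = 26
W- = 5.5 + 8.5 + 2.5 + 2.5 = 19
(Check: W+ + W- = 45 should equal n(n+1)/2 = 45.)
Step 4: Test statistic W = min(W+, W-) = 19.
Step 5: Ties in |d|, so use the tie-corrected normal approximation.
        E[W] = n(n+1)/4 = 9*10/4 = 22.5.
        Tie groups: |d|=2 (t=2), |d|=4 (t=2), |d|=8 (t=2); sum(t^3 - t) = 18.
        Var[W] = n(n+1)(2n+1)/24 - sum(t^3-t)/48 = 1710/24 - 18/48 = 70.875.
        z = (W - E[W]) / sqrt(Var[W]) = (19 - 22.5) / 8.4187 = -0.4157.
        Two-sided p = 2*Phi(z) = 0.677600.
Step 6: alpha = 0.05. fail to reject H0.

W+ = 26, W- = 19, W = min = 19, p = 0.677600, fail to reject H0.


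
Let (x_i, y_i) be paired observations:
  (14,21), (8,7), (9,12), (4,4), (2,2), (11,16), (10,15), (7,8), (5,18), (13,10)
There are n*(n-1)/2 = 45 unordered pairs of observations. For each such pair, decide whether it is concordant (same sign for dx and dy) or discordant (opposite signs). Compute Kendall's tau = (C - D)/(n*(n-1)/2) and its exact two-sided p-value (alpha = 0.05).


Step 1: Enumerate the 45 unordered pairs (i,j) with i<j and classify each by sign(x_j-x_i) * sign(y_j-y_i).
  (1,2):dx=-6,dy=-14->C; (1,3):dx=-5,dy=-9->C; (1,4):dx=-10,dy=-17->C; (1,5):dx=-12,dy=-19->C
  (1,6):dx=-3,dy=-5->C; (1,7):dx=-4,dy=-6->C; (1,8):dx=-7,dy=-13->C; (1,9):dx=-9,dy=-3->C
  (1,10):dx=-1,dy=-11->C; (2,3):dx=+1,dy=+5->C; (2,4):dx=-4,dy=-3->C; (2,5):dx=-6,dy=-5->C
  (2,6):dx=+3,dy=+9->C; (2,7):dx=+2,dy=+8->C; (2,8):dx=-1,dy=+1->D; (2,9):dx=-3,dy=+11->D
  (2,10):dx=+5,dy=+3->C; (3,4):dx=-5,dy=-8->C; (3,5):dx=-7,dy=-10->C; (3,6):dx=+2,dy=+4->C
  (3,7):dx=+1,dy=+3->C; (3,8):dx=-2,dy=-4->C; (3,9):dx=-4,dy=+6->D; (3,10):dx=+4,dy=-2->D
  (4,5):dx=-2,dy=-2->C; (4,6):dx=+7,dy=+12->C; (4,7):dx=+6,dy=+11->C; (4,8):dx=+3,dy=+4->C
  (4,9):dx=+1,dy=+14->C; (4,10):dx=+9,dy=+6->C; (5,6):dx=+9,dy=+14->C; (5,7):dx=+8,dy=+13->C
  (5,8):dx=+5,dy=+6->C; (5,9):dx=+3,dy=+16->C; (5,10):dx=+11,dy=+8->C; (6,7):dx=-1,dy=-1->C
  (6,8):dx=-4,dy=-8->C; (6,9):dx=-6,dy=+2->D; (6,10):dx=+2,dy=-6->D; (7,8):dx=-3,dy=-7->C
  (7,9):dx=-5,dy=+3->D; (7,10):dx=+3,dy=-5->D; (8,9):dx=-2,dy=+10->D; (8,10):dx=+6,dy=+2->C
  (9,10):dx=+8,dy=-8->D
Step 2: C = 35, D = 10, total pairs = 45.
Step 3: tau = (C - D)/(n(n-1)/2) = (35 - 10)/45 = 0.555556.
Step 4: Exact two-sided p-value (enumerate n! = 3628800 permutations of y under H0): p = 0.028609.
Step 5: alpha = 0.05. reject H0.

tau_b = 0.5556 (C=35, D=10), p = 0.028609, reject H0.


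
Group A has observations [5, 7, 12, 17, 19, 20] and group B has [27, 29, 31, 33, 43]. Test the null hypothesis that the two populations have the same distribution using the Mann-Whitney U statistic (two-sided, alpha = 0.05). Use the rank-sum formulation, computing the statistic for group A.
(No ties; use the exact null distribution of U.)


Step 1: Combine and sort all 11 observations; assign midranks.
sorted (value, group): (5,X), (7,X), (12,X), (17,X), (19,X), (20,X), (27,Y), (29,Y), (31,Y), (33,Y), (43,Y)
ranks: 5->1, 7->2, 12->3, 17->4, 19->5, 20->6, 27->7, 29->8, 31->9, 33->10, 43->11
Step 2: Rank sum for X: R1 = 1 + 2 + 3 + 4 + 5 + 6 = 21.
Step 3: U_X = R1 - n1(n1+1)/2 = 21 - 6*7/2 = 21 - 21 = 0.
       U_Y = n1*n2 - U_X = 30 - 0 = 30.
Step 4: No ties, so the exact null distribution of U (based on enumerating the C(11,6) = 462 equally likely rank assignments) gives the two-sided p-value.
Step 5: p-value = 0.004329; compare to alpha = 0.05. reject H0.

U_X = 0, p = 0.004329, reject H0 at alpha = 0.05.


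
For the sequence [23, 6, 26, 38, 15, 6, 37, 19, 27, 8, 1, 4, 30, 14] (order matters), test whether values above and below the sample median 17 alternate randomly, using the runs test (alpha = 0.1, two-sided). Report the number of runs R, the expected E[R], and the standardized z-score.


Step 1: Compute median = 17; label A = above, B = below.
Labels in order: ABAABBAAABBBAB  (n_A = 7, n_B = 7)
Step 2: Count runs R = 8.
Step 3: Under H0 (random ordering), E[R] = 2*n_A*n_B/(n_A+n_B) + 1 = 2*7*7/14 + 1 = 8.0000.
        Var[R] = 2*n_A*n_B*(2*n_A*n_B - n_A - n_B) / ((n_A+n_B)^2 * (n_A+n_B-1)) = 8232/2548 = 3.2308.
        SD[R] = 1.7974.
Step 4: R = E[R], so z = 0 with no continuity correction.
Step 5: Two-sided p-value via normal approximation = 2*(1 - Phi(|z|)) = 1.000000.
Step 6: alpha = 0.1. fail to reject H0.

R = 8, z = 0.0000, p = 1.000000, fail to reject H0.


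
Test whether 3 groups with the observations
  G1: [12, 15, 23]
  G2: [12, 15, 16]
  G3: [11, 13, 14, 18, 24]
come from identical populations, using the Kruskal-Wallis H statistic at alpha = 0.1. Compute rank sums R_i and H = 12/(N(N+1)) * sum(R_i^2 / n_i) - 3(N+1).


Step 1: Combine all N = 11 observations and assign midranks.
sorted (value, group, rank): (11,G3,1), (12,G1,2.5), (12,G2,2.5), (13,G3,4), (14,G3,5), (15,G1,6.5), (15,G2,6.5), (16,G2,8), (18,G3,9), (23,G1,10), (24,G3,11)
Step 2: Sum ranks within each group.
R_1 = 19 (n_1 = 3)
R_2 = 17 (n_2 = 3)
R_3 = 30 (n_3 = 5)
Step 3: H = 12/(N(N+1)) * sum(R_i^2/n_i) - 3(N+1)
     = 12/(11*12) * (19^2/3 + 17^2/3 + 30^2/5) - 3*12
     = 0.090909 * 396.667 - 36
     = 0.060606.
Step 4: Ties present; correction factor C = 1 - 12/(11^3 - 11) = 0.990909. Corrected H = 0.060606 / 0.990909 = 0.061162.
Step 5: Under H0, H ~ chi^2(2); p-value = 0.969882.
Step 6: alpha = 0.1. fail to reject H0.

H = 0.0612, df = 2, p = 0.969882, fail to reject H0.


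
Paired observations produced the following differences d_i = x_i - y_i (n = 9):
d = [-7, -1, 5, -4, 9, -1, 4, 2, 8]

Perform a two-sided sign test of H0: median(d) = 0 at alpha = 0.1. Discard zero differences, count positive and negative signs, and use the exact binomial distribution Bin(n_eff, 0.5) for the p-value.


Step 1: Discard zero differences. Original n = 9; n_eff = number of nonzero differences = 9.
Nonzero differences (with sign): -7, -1, +5, -4, +9, -1, +4, +2, +8
Step 2: Count signs: positive = 5, negative = 4.
Step 3: Under H0: P(positive) = 0.5, so the number of positives S ~ Bin(9, 0.5).
Step 4: Two-sided exact p-value = sum of Bin(9,0.5) probabilities at or below the observed probability = 1.000000.
Step 5: alpha = 0.1. fail to reject H0.

n_eff = 9, pos = 5, neg = 4, p = 1.000000, fail to reject H0.


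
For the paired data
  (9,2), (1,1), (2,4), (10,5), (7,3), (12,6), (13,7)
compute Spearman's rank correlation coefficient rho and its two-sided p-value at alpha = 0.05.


Step 1: Rank x and y separately (midranks; no ties here).
rank(x): 9->4, 1->1, 2->2, 10->5, 7->3, 12->6, 13->7
rank(y): 2->2, 1->1, 4->4, 5->5, 3->3, 6->6, 7->7
Step 2: d_i = R_x(i) - R_y(i); compute d_i^2.
  (4-2)^2=4, (1-1)^2=0, (2-4)^2=4, (5-5)^2=0, (3-3)^2=0, (6-6)^2=0, (7-7)^2=0
sum(d^2) = 8.
Step 3: rho = 1 - 6*8 / (7*(7^2 - 1)) = 1 - 48/336 = 0.857143.
Step 4: Under H0, t = rho * sqrt((n-2)/(1-rho^2)) = 3.7210 ~ t(5).
Step 5: Two-sided p-value from the t-distribution with 5 df = 0.013697.
Step 6: alpha = 0.05. reject H0.

rho = 0.8571, p = 0.013697, reject H0 at alpha = 0.05.


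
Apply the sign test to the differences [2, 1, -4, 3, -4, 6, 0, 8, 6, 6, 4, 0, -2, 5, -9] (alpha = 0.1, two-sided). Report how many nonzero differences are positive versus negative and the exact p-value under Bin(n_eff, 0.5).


Step 1: Discard zero differences. Original n = 15; n_eff = number of nonzero differences = 13.
Nonzero differences (with sign): +2, +1, -4, +3, -4, +6, +8, +6, +6, +4, -2, +5, -9
Step 2: Count signs: positive = 9, negative = 4.
Step 3: Under H0: P(positive) = 0.5, so the number of positives S ~ Bin(13, 0.5).
Step 4: Two-sided exact p-value = sum of Bin(13,0.5) probabilities at or below the observed probability = 0.266846.
Step 5: alpha = 0.1. fail to reject H0.

n_eff = 13, pos = 9, neg = 4, p = 0.266846, fail to reject H0.


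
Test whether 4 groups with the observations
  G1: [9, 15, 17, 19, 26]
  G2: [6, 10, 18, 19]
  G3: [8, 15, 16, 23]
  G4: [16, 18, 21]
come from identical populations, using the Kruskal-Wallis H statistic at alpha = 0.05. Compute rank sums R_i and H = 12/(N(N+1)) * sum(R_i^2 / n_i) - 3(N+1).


Step 1: Combine all N = 16 observations and assign midranks.
sorted (value, group, rank): (6,G2,1), (8,G3,2), (9,G1,3), (10,G2,4), (15,G1,5.5), (15,G3,5.5), (16,G3,7.5), (16,G4,7.5), (17,G1,9), (18,G2,10.5), (18,G4,10.5), (19,G1,12.5), (19,G2,12.5), (21,G4,14), (23,G3,15), (26,G1,16)
Step 2: Sum ranks within each group.
R_1 = 46 (n_1 = 5)
R_2 = 28 (n_2 = 4)
R_3 = 30 (n_3 = 4)
R_4 = 32 (n_4 = 3)
Step 3: H = 12/(N(N+1)) * sum(R_i^2/n_i) - 3(N+1)
     = 12/(16*17) * (46^2/5 + 28^2/4 + 30^2/4 + 32^2/3) - 3*17
     = 0.044118 * 1185.53 - 51
     = 1.302941.
Step 4: Ties present; correction factor C = 1 - 24/(16^3 - 16) = 0.994118. Corrected H = 1.302941 / 0.994118 = 1.310651.
Step 5: Under H0, H ~ chi^2(3); p-value = 0.726605.
Step 6: alpha = 0.05. fail to reject H0.

H = 1.3107, df = 3, p = 0.726605, fail to reject H0.


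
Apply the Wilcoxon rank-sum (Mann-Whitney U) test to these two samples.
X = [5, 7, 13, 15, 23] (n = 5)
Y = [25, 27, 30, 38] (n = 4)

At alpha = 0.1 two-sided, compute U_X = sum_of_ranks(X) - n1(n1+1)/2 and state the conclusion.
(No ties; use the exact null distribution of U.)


Step 1: Combine and sort all 9 observations; assign midranks.
sorted (value, group): (5,X), (7,X), (13,X), (15,X), (23,X), (25,Y), (27,Y), (30,Y), (38,Y)
ranks: 5->1, 7->2, 13->3, 15->4, 23->5, 25->6, 27->7, 30->8, 38->9
Step 2: Rank sum for X: R1 = 1 + 2 + 3 + 4 + 5 = 15.
Step 3: U_X = R1 - n1(n1+1)/2 = 15 - 5*6/2 = 15 - 15 = 0.
       U_Y = n1*n2 - U_X = 20 - 0 = 20.
Step 4: No ties, so the exact null distribution of U (based on enumerating the C(9,5) = 126 equally likely rank assignments) gives the two-sided p-value.
Step 5: p-value = 0.015873; compare to alpha = 0.1. reject H0.

U_X = 0, p = 0.015873, reject H0 at alpha = 0.1.


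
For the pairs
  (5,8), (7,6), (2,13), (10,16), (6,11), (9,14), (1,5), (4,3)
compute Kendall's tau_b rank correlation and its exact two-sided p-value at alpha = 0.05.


Step 1: Enumerate the 28 unordered pairs (i,j) with i<j and classify each by sign(x_j-x_i) * sign(y_j-y_i).
  (1,2):dx=+2,dy=-2->D; (1,3):dx=-3,dy=+5->D; (1,4):dx=+5,dy=+8->C; (1,5):dx=+1,dy=+3->C
  (1,6):dx=+4,dy=+6->C; (1,7):dx=-4,dy=-3->C; (1,8):dx=-1,dy=-5->C; (2,3):dx=-5,dy=+7->D
  (2,4):dx=+3,dy=+10->C; (2,5):dx=-1,dy=+5->D; (2,6):dx=+2,dy=+8->C; (2,7):dx=-6,dy=-1->C
  (2,8):dx=-3,dy=-3->C; (3,4):dx=+8,dy=+3->C; (3,5):dx=+4,dy=-2->D; (3,6):dx=+7,dy=+1->C
  (3,7):dx=-1,dy=-8->C; (3,8):dx=+2,dy=-10->D; (4,5):dx=-4,dy=-5->C; (4,6):dx=-1,dy=-2->C
  (4,7):dx=-9,dy=-11->C; (4,8):dx=-6,dy=-13->C; (5,6):dx=+3,dy=+3->C; (5,7):dx=-5,dy=-6->C
  (5,8):dx=-2,dy=-8->C; (6,7):dx=-8,dy=-9->C; (6,8):dx=-5,dy=-11->C; (7,8):dx=+3,dy=-2->D
Step 2: C = 21, D = 7, total pairs = 28.
Step 3: tau = (C - D)/(n(n-1)/2) = (21 - 7)/28 = 0.500000.
Step 4: Exact two-sided p-value (enumerate n! = 40320 permutations of y under H0): p = 0.108681.
Step 5: alpha = 0.05. fail to reject H0.

tau_b = 0.5000 (C=21, D=7), p = 0.108681, fail to reject H0.


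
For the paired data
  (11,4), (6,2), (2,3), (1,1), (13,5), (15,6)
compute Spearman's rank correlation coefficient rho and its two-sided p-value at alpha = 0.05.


Step 1: Rank x and y separately (midranks; no ties here).
rank(x): 11->4, 6->3, 2->2, 1->1, 13->5, 15->6
rank(y): 4->4, 2->2, 3->3, 1->1, 5->5, 6->6
Step 2: d_i = R_x(i) - R_y(i); compute d_i^2.
  (4-4)^2=0, (3-2)^2=1, (2-3)^2=1, (1-1)^2=0, (5-5)^2=0, (6-6)^2=0
sum(d^2) = 2.
Step 3: rho = 1 - 6*2 / (6*(6^2 - 1)) = 1 - 12/210 = 0.942857.
Step 4: Under H0, t = rho * sqrt((n-2)/(1-rho^2)) = 5.6595 ~ t(4).
Step 5: Two-sided p-value from the t-distribution with 4 df = 0.004805.
Step 6: alpha = 0.05. reject H0.

rho = 0.9429, p = 0.004805, reject H0 at alpha = 0.05.


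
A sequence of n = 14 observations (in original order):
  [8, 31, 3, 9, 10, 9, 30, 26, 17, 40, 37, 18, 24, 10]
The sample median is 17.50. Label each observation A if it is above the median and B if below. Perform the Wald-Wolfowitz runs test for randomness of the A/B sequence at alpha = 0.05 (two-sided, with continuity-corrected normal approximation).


Step 1: Compute median = 17.50; label A = above, B = below.
Labels in order: BABBBBAABAAAAB  (n_A = 7, n_B = 7)
Step 2: Count runs R = 7.
Step 3: Under H0 (random ordering), E[R] = 2*n_A*n_B/(n_A+n_B) + 1 = 2*7*7/14 + 1 = 8.0000.
        Var[R] = 2*n_A*n_B*(2*n_A*n_B - n_A - n_B) / ((n_A+n_B)^2 * (n_A+n_B-1)) = 8232/2548 = 3.2308.
        SD[R] = 1.7974.
Step 4: Continuity-corrected z = (R + 0.5 - E[R]) / SD[R] = (7 + 0.5 - 8.0000) / 1.7974 = -0.2782.
Step 5: Two-sided p-value via normal approximation = 2*(1 - Phi(|z|)) = 0.780879.
Step 6: alpha = 0.05. fail to reject H0.

R = 7, z = -0.2782, p = 0.780879, fail to reject H0.


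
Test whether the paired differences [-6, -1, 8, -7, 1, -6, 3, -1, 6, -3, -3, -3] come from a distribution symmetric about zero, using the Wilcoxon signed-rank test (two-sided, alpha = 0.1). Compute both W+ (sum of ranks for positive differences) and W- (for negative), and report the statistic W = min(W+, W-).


Step 1: Drop any zero differences (none here) and take |d_i|.
|d| = [6, 1, 8, 7, 1, 6, 3, 1, 6, 3, 3, 3]
Step 2: Midrank |d_i| (ties get averaged ranks).
ranks: |6|->9, |1|->2, |8|->12, |7|->11, |1|->2, |6|->9, |3|->5.5, |1|->2, |6|->9, |3|->5.5, |3|->5.5, |3|->5.5
Step 3: Attach original signs; sum ranks with positive sign and with negative sign.
W+ = 12 + 2 + 5.5 + 9 = 28.5
W- = 9 + 2 + 11 + 9 + 2 + 5.5 + 5.5 + 5.5 = 49.5
(Check: W+ + W- = 78 should equal n(n+1)/2 = 78.)
Step 4: Test statistic W = min(W+, W-) = 28.5.
Step 5: Ties in |d|, so use the tie-corrected normal approximation.
        E[W] = n(n+1)/4 = 12*13/4 = 39.
        Tie groups: |d|=1 (t=3), |d|=3 (t=4), |d|=6 (t=3); sum(t^3 - t) = 108.
        Var[W] = n(n+1)(2n+1)/24 - sum(t^3-t)/48 = 3900/24 - 108/48 = 160.25.
        z = (W - E[W]) / sqrt(Var[W]) = (28.5 - 39) / 12.6590 = -0.8295.
        Two-sided p = 2*Phi(z) = 0.406850.
Step 6: alpha = 0.1. fail to reject H0.

W+ = 28.5, W- = 49.5, W = min = 28.5, p = 0.406850, fail to reject H0.


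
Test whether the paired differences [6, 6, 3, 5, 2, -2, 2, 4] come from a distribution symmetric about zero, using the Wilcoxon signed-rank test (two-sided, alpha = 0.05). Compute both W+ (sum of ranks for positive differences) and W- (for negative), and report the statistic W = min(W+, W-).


Step 1: Drop any zero differences (none here) and take |d_i|.
|d| = [6, 6, 3, 5, 2, 2, 2, 4]
Step 2: Midrank |d_i| (ties get averaged ranks).
ranks: |6|->7.5, |6|->7.5, |3|->4, |5|->6, |2|->2, |2|->2, |2|->2, |4|->5
Step 3: Attach original signs; sum ranks with positive sign and with negative sign.
W+ = 7.5 + 7.5 + 4 + 6 + 2 + 2 + 5 = 34
W- = 2 = 2
(Check: W+ + W- = 36 should equal n(n+1)/2 = 36.)
Step 4: Test statistic W = min(W+, W-) = 2.
Step 5: Ties in |d|, so use the tie-corrected normal approximation.
        E[W] = n(n+1)/4 = 8*9/4 = 18.
        Tie groups: |d|=2 (t=3), |d|=6 (t=2); sum(t^3 - t) = 30.
        Var[W] = n(n+1)(2n+1)/24 - sum(t^3-t)/48 = 1224/24 - 30/48 = 50.375.
        z = (W - E[W]) / sqrt(Var[W]) = (2 - 18) / 7.0975 = -2.2543.
        Two-sided p = 2*Phi(z) = 0.024177.
Step 6: alpha = 0.05. reject H0.

W+ = 34, W- = 2, W = min = 2, p = 0.024177, reject H0.


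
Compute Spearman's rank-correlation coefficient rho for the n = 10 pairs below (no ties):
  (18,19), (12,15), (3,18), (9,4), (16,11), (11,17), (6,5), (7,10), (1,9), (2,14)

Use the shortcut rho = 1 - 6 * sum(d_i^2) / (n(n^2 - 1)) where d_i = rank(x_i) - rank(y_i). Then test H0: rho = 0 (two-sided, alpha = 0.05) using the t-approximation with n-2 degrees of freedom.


Step 1: Rank x and y separately (midranks; no ties here).
rank(x): 18->10, 12->8, 3->3, 9->6, 16->9, 11->7, 6->4, 7->5, 1->1, 2->2
rank(y): 19->10, 15->7, 18->9, 4->1, 11->5, 17->8, 5->2, 10->4, 9->3, 14->6
Step 2: d_i = R_x(i) - R_y(i); compute d_i^2.
  (10-10)^2=0, (8-7)^2=1, (3-9)^2=36, (6-1)^2=25, (9-5)^2=16, (7-8)^2=1, (4-2)^2=4, (5-4)^2=1, (1-3)^2=4, (2-6)^2=16
sum(d^2) = 104.
Step 3: rho = 1 - 6*104 / (10*(10^2 - 1)) = 1 - 624/990 = 0.369697.
Step 4: Under H0, t = rho * sqrt((n-2)/(1-rho^2)) = 1.1254 ~ t(8).
Step 5: Two-sided p-value from the t-distribution with 8 df = 0.293050.
Step 6: alpha = 0.05. fail to reject H0.

rho = 0.3697, p = 0.293050, fail to reject H0 at alpha = 0.05.


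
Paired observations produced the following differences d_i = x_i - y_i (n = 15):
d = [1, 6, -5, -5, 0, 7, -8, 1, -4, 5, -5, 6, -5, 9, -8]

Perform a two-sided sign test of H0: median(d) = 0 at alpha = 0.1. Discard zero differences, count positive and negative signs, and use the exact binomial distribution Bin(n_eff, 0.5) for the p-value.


Step 1: Discard zero differences. Original n = 15; n_eff = number of nonzero differences = 14.
Nonzero differences (with sign): +1, +6, -5, -5, +7, -8, +1, -4, +5, -5, +6, -5, +9, -8
Step 2: Count signs: positive = 7, negative = 7.
Step 3: Under H0: P(positive) = 0.5, so the number of positives S ~ Bin(14, 0.5).
Step 4: Two-sided exact p-value = sum of Bin(14,0.5) probabilities at or below the observed probability = 1.000000.
Step 5: alpha = 0.1. fail to reject H0.

n_eff = 14, pos = 7, neg = 7, p = 1.000000, fail to reject H0.


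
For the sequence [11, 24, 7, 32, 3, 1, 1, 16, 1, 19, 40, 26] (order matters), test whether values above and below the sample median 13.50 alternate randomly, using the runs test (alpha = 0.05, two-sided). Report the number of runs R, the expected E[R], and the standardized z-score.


Step 1: Compute median = 13.50; label A = above, B = below.
Labels in order: BABABBBABAAA  (n_A = 6, n_B = 6)
Step 2: Count runs R = 8.
Step 3: Under H0 (random ordering), E[R] = 2*n_A*n_B/(n_A+n_B) + 1 = 2*6*6/12 + 1 = 7.0000.
        Var[R] = 2*n_A*n_B*(2*n_A*n_B - n_A - n_B) / ((n_A+n_B)^2 * (n_A+n_B-1)) = 4320/1584 = 2.7273.
        SD[R] = 1.6514.
Step 4: Continuity-corrected z = (R - 0.5 - E[R]) / SD[R] = (8 - 0.5 - 7.0000) / 1.6514 = 0.3028.
Step 5: Two-sided p-value via normal approximation = 2*(1 - Phi(|z|)) = 0.762069.
Step 6: alpha = 0.05. fail to reject H0.

R = 8, z = 0.3028, p = 0.762069, fail to reject H0.


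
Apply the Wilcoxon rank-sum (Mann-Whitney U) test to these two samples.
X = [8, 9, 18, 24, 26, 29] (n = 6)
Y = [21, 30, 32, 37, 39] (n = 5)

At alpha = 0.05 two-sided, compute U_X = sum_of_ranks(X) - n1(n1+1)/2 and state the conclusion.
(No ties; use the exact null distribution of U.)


Step 1: Combine and sort all 11 observations; assign midranks.
sorted (value, group): (8,X), (9,X), (18,X), (21,Y), (24,X), (26,X), (29,X), (30,Y), (32,Y), (37,Y), (39,Y)
ranks: 8->1, 9->2, 18->3, 21->4, 24->5, 26->6, 29->7, 30->8, 32->9, 37->10, 39->11
Step 2: Rank sum for X: R1 = 1 + 2 + 3 + 5 + 6 + 7 = 24.
Step 3: U_X = R1 - n1(n1+1)/2 = 24 - 6*7/2 = 24 - 21 = 3.
       U_Y = n1*n2 - U_X = 30 - 3 = 27.
Step 4: No ties, so the exact null distribution of U (based on enumerating the C(11,6) = 462 equally likely rank assignments) gives the two-sided p-value.
Step 5: p-value = 0.030303; compare to alpha = 0.05. reject H0.

U_X = 3, p = 0.030303, reject H0 at alpha = 0.05.


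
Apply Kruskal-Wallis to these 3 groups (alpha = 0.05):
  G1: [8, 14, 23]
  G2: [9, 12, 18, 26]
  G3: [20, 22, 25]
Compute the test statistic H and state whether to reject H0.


Step 1: Combine all N = 10 observations and assign midranks.
sorted (value, group, rank): (8,G1,1), (9,G2,2), (12,G2,3), (14,G1,4), (18,G2,5), (20,G3,6), (22,G3,7), (23,G1,8), (25,G3,9), (26,G2,10)
Step 2: Sum ranks within each group.
R_1 = 13 (n_1 = 3)
R_2 = 20 (n_2 = 4)
R_3 = 22 (n_3 = 3)
Step 3: H = 12/(N(N+1)) * sum(R_i^2/n_i) - 3(N+1)
     = 12/(10*11) * (13^2/3 + 20^2/4 + 22^2/3) - 3*11
     = 0.109091 * 317.667 - 33
     = 1.654545.
Step 4: No ties, so H is used without correction.
Step 5: Under H0, H ~ chi^2(2); p-value = 0.437240.
Step 6: alpha = 0.05. fail to reject H0.

H = 1.6545, df = 2, p = 0.437240, fail to reject H0.


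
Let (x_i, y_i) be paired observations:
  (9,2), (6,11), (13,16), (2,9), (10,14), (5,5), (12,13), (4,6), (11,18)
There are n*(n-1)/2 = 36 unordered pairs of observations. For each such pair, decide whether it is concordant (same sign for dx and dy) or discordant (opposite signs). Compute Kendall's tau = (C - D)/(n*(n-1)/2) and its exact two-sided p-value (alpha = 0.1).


Step 1: Enumerate the 36 unordered pairs (i,j) with i<j and classify each by sign(x_j-x_i) * sign(y_j-y_i).
  (1,2):dx=-3,dy=+9->D; (1,3):dx=+4,dy=+14->C; (1,4):dx=-7,dy=+7->D; (1,5):dx=+1,dy=+12->C
  (1,6):dx=-4,dy=+3->D; (1,7):dx=+3,dy=+11->C; (1,8):dx=-5,dy=+4->D; (1,9):dx=+2,dy=+16->C
  (2,3):dx=+7,dy=+5->C; (2,4):dx=-4,dy=-2->C; (2,5):dx=+4,dy=+3->C; (2,6):dx=-1,dy=-6->C
  (2,7):dx=+6,dy=+2->C; (2,8):dx=-2,dy=-5->C; (2,9):dx=+5,dy=+7->C; (3,4):dx=-11,dy=-7->C
  (3,5):dx=-3,dy=-2->C; (3,6):dx=-8,dy=-11->C; (3,7):dx=-1,dy=-3->C; (3,8):dx=-9,dy=-10->C
  (3,9):dx=-2,dy=+2->D; (4,5):dx=+8,dy=+5->C; (4,6):dx=+3,dy=-4->D; (4,7):dx=+10,dy=+4->C
  (4,8):dx=+2,dy=-3->D; (4,9):dx=+9,dy=+9->C; (5,6):dx=-5,dy=-9->C; (5,7):dx=+2,dy=-1->D
  (5,8):dx=-6,dy=-8->C; (5,9):dx=+1,dy=+4->C; (6,7):dx=+7,dy=+8->C; (6,8):dx=-1,dy=+1->D
  (6,9):dx=+6,dy=+13->C; (7,8):dx=-8,dy=-7->C; (7,9):dx=-1,dy=+5->D; (8,9):dx=+7,dy=+12->C
Step 2: C = 26, D = 10, total pairs = 36.
Step 3: tau = (C - D)/(n(n-1)/2) = (26 - 10)/36 = 0.444444.
Step 4: Exact two-sided p-value (enumerate n! = 362880 permutations of y under H0): p = 0.119439.
Step 5: alpha = 0.1. fail to reject H0.

tau_b = 0.4444 (C=26, D=10), p = 0.119439, fail to reject H0.


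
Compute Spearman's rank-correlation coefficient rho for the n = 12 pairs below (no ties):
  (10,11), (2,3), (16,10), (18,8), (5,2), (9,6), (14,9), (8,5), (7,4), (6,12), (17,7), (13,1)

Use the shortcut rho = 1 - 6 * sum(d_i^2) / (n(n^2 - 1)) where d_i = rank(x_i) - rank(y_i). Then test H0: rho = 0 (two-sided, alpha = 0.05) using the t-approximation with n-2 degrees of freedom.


Step 1: Rank x and y separately (midranks; no ties here).
rank(x): 10->7, 2->1, 16->10, 18->12, 5->2, 9->6, 14->9, 8->5, 7->4, 6->3, 17->11, 13->8
rank(y): 11->11, 3->3, 10->10, 8->8, 2->2, 6->6, 9->9, 5->5, 4->4, 12->12, 7->7, 1->1
Step 2: d_i = R_x(i) - R_y(i); compute d_i^2.
  (7-11)^2=16, (1-3)^2=4, (10-10)^2=0, (12-8)^2=16, (2-2)^2=0, (6-6)^2=0, (9-9)^2=0, (5-5)^2=0, (4-4)^2=0, (3-12)^2=81, (11-7)^2=16, (8-1)^2=49
sum(d^2) = 182.
Step 3: rho = 1 - 6*182 / (12*(12^2 - 1)) = 1 - 1092/1716 = 0.363636.
Step 4: Under H0, t = rho * sqrt((n-2)/(1-rho^2)) = 1.2344 ~ t(10).
Step 5: Two-sided p-value from the t-distribution with 10 df = 0.245265.
Step 6: alpha = 0.05. fail to reject H0.

rho = 0.3636, p = 0.245265, fail to reject H0 at alpha = 0.05.


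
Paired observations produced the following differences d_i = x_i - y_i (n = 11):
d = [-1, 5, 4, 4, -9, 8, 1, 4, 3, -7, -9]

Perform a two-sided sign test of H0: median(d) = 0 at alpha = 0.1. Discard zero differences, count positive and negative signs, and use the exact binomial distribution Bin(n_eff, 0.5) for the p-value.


Step 1: Discard zero differences. Original n = 11; n_eff = number of nonzero differences = 11.
Nonzero differences (with sign): -1, +5, +4, +4, -9, +8, +1, +4, +3, -7, -9
Step 2: Count signs: positive = 7, negative = 4.
Step 3: Under H0: P(positive) = 0.5, so the number of positives S ~ Bin(11, 0.5).
Step 4: Two-sided exact p-value = sum of Bin(11,0.5) probabilities at or below the observed probability = 0.548828.
Step 5: alpha = 0.1. fail to reject H0.

n_eff = 11, pos = 7, neg = 4, p = 0.548828, fail to reject H0.


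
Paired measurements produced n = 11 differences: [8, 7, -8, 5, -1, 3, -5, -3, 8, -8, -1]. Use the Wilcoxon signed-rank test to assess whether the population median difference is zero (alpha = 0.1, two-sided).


Step 1: Drop any zero differences (none here) and take |d_i|.
|d| = [8, 7, 8, 5, 1, 3, 5, 3, 8, 8, 1]
Step 2: Midrank |d_i| (ties get averaged ranks).
ranks: |8|->9.5, |7|->7, |8|->9.5, |5|->5.5, |1|->1.5, |3|->3.5, |5|->5.5, |3|->3.5, |8|->9.5, |8|->9.5, |1|->1.5
Step 3: Attach original signs; sum ranks with positive sign and with negative sign.
W+ = 9.5 + 7 + 5.5 + 3.5 + 9.5 = 35
W- = 9.5 + 1.5 + 5.5 + 3.5 + 9.5 + 1.5 = 31
(Check: W+ + W- = 66 should equal n(n+1)/2 = 66.)
Step 4: Test statistic W = min(W+, W-) = 31.
Step 5: Ties in |d|, so use the tie-corrected normal approximation.
        E[W] = n(n+1)/4 = 11*12/4 = 33.
        Tie groups: |d|=1 (t=2), |d|=3 (t=2), |d|=5 (t=2), |d|=8 (t=4); sum(t^3 - t) = 78.
        Var[W] = n(n+1)(2n+1)/24 - sum(t^3-t)/48 = 3036/24 - 78/48 = 124.875.
        z = (W - E[W]) / sqrt(Var[W]) = (31 - 33) / 11.1747 = -0.1790.
        Two-sided p = 2*Phi(z) = 0.857957.
Step 6: alpha = 0.1. fail to reject H0.

W+ = 35, W- = 31, W = min = 31, p = 0.857957, fail to reject H0.


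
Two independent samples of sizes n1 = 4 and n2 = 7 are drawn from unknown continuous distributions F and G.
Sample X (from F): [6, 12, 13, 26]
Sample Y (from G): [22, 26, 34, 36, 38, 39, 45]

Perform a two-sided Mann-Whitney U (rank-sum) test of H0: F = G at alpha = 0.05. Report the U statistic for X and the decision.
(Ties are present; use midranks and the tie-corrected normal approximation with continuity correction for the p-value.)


Step 1: Combine and sort all 11 observations; assign midranks.
sorted (value, group): (6,X), (12,X), (13,X), (22,Y), (26,X), (26,Y), (34,Y), (36,Y), (38,Y), (39,Y), (45,Y)
ranks: 6->1, 12->2, 13->3, 22->4, 26->5.5, 26->5.5, 34->7, 36->8, 38->9, 39->10, 45->11
Step 2: Rank sum for X: R1 = 1 + 2 + 3 + 5.5 = 11.5.
Step 3: U_X = R1 - n1(n1+1)/2 = 11.5 - 4*5/2 = 11.5 - 10 = 1.5.
       U_Y = n1*n2 - U_X = 28 - 1.5 = 26.5.
Step 4: Ties are present, so use the tie-corrected normal approximation (with continuity correction) for the p-value.
Step 5: p-value = 0.023029; compare to alpha = 0.05. reject H0.

U_X = 1.5, p = 0.023029, reject H0 at alpha = 0.05.


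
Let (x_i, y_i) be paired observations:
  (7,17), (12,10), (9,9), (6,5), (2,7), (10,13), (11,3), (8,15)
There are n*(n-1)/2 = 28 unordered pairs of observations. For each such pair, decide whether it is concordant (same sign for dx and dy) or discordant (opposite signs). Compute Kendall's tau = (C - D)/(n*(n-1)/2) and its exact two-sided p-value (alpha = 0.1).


Step 1: Enumerate the 28 unordered pairs (i,j) with i<j and classify each by sign(x_j-x_i) * sign(y_j-y_i).
  (1,2):dx=+5,dy=-7->D; (1,3):dx=+2,dy=-8->D; (1,4):dx=-1,dy=-12->C; (1,5):dx=-5,dy=-10->C
  (1,6):dx=+3,dy=-4->D; (1,7):dx=+4,dy=-14->D; (1,8):dx=+1,dy=-2->D; (2,3):dx=-3,dy=-1->C
  (2,4):dx=-6,dy=-5->C; (2,5):dx=-10,dy=-3->C; (2,6):dx=-2,dy=+3->D; (2,7):dx=-1,dy=-7->C
  (2,8):dx=-4,dy=+5->D; (3,4):dx=-3,dy=-4->C; (3,5):dx=-7,dy=-2->C; (3,6):dx=+1,dy=+4->C
  (3,7):dx=+2,dy=-6->D; (3,8):dx=-1,dy=+6->D; (4,5):dx=-4,dy=+2->D; (4,6):dx=+4,dy=+8->C
  (4,7):dx=+5,dy=-2->D; (4,8):dx=+2,dy=+10->C; (5,6):dx=+8,dy=+6->C; (5,7):dx=+9,dy=-4->D
  (5,8):dx=+6,dy=+8->C; (6,7):dx=+1,dy=-10->D; (6,8):dx=-2,dy=+2->D; (7,8):dx=-3,dy=+12->D
Step 2: C = 13, D = 15, total pairs = 28.
Step 3: tau = (C - D)/(n(n-1)/2) = (13 - 15)/28 = -0.071429.
Step 4: Exact two-sided p-value (enumerate n! = 40320 permutations of y under H0): p = 0.904861.
Step 5: alpha = 0.1. fail to reject H0.

tau_b = -0.0714 (C=13, D=15), p = 0.904861, fail to reject H0.


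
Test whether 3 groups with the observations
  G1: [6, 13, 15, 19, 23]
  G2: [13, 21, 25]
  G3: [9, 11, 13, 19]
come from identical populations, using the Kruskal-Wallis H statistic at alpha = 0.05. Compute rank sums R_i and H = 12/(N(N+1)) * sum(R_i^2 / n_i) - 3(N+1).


Step 1: Combine all N = 12 observations and assign midranks.
sorted (value, group, rank): (6,G1,1), (9,G3,2), (11,G3,3), (13,G1,5), (13,G2,5), (13,G3,5), (15,G1,7), (19,G1,8.5), (19,G3,8.5), (21,G2,10), (23,G1,11), (25,G2,12)
Step 2: Sum ranks within each group.
R_1 = 32.5 (n_1 = 5)
R_2 = 27 (n_2 = 3)
R_3 = 18.5 (n_3 = 4)
Step 3: H = 12/(N(N+1)) * sum(R_i^2/n_i) - 3(N+1)
     = 12/(12*13) * (32.5^2/5 + 27^2/3 + 18.5^2/4) - 3*13
     = 0.076923 * 539.812 - 39
     = 2.524038.
Step 4: Ties present; correction factor C = 1 - 30/(12^3 - 12) = 0.982517. Corrected H = 2.524038 / 0.982517 = 2.568950.
Step 5: Under H0, H ~ chi^2(2); p-value = 0.276796.
Step 6: alpha = 0.05. fail to reject H0.

H = 2.5690, df = 2, p = 0.276796, fail to reject H0.


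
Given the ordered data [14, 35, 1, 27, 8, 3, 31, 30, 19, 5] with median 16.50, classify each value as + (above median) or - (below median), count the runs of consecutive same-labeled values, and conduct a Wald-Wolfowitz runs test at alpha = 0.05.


Step 1: Compute median = 16.50; label A = above, B = below.
Labels in order: BABABBAAAB  (n_A = 5, n_B = 5)
Step 2: Count runs R = 7.
Step 3: Under H0 (random ordering), E[R] = 2*n_A*n_B/(n_A+n_B) + 1 = 2*5*5/10 + 1 = 6.0000.
        Var[R] = 2*n_A*n_B*(2*n_A*n_B - n_A - n_B) / ((n_A+n_B)^2 * (n_A+n_B-1)) = 2000/900 = 2.2222.
        SD[R] = 1.4907.
Step 4: Continuity-corrected z = (R - 0.5 - E[R]) / SD[R] = (7 - 0.5 - 6.0000) / 1.4907 = 0.3354.
Step 5: Two-sided p-value via normal approximation = 2*(1 - Phi(|z|)) = 0.737316.
Step 6: alpha = 0.05. fail to reject H0.

R = 7, z = 0.3354, p = 0.737316, fail to reject H0.


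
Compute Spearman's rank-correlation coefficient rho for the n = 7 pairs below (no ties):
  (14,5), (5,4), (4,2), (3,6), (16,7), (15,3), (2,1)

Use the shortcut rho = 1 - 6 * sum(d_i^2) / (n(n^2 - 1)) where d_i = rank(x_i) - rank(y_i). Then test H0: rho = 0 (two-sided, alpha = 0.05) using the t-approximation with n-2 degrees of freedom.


Step 1: Rank x and y separately (midranks; no ties here).
rank(x): 14->5, 5->4, 4->3, 3->2, 16->7, 15->6, 2->1
rank(y): 5->5, 4->4, 2->2, 6->6, 7->7, 3->3, 1->1
Step 2: d_i = R_x(i) - R_y(i); compute d_i^2.
  (5-5)^2=0, (4-4)^2=0, (3-2)^2=1, (2-6)^2=16, (7-7)^2=0, (6-3)^2=9, (1-1)^2=0
sum(d^2) = 26.
Step 3: rho = 1 - 6*26 / (7*(7^2 - 1)) = 1 - 156/336 = 0.535714.
Step 4: Under H0, t = rho * sqrt((n-2)/(1-rho^2)) = 1.4186 ~ t(5).
Step 5: Two-sided p-value from the t-distribution with 5 df = 0.215217.
Step 6: alpha = 0.05. fail to reject H0.

rho = 0.5357, p = 0.215217, fail to reject H0 at alpha = 0.05.


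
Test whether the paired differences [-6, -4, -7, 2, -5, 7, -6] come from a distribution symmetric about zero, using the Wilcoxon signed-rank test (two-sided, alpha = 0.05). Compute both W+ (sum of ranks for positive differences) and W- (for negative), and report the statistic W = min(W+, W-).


Step 1: Drop any zero differences (none here) and take |d_i|.
|d| = [6, 4, 7, 2, 5, 7, 6]
Step 2: Midrank |d_i| (ties get averaged ranks).
ranks: |6|->4.5, |4|->2, |7|->6.5, |2|->1, |5|->3, |7|->6.5, |6|->4.5
Step 3: Attach original signs; sum ranks with positive sign and with negative sign.
W+ = 1 + 6.5 = 7.5
W- = 4.5 + 2 + 6.5 + 3 + 4.5 = 20.5
(Check: W+ + W- = 28 should equal n(n+1)/2 = 28.)
Step 4: Test statistic W = min(W+, W-) = 7.5.
Step 5: Ties in |d|, so use the tie-corrected normal approximation.
        E[W] = n(n+1)/4 = 7*8/4 = 14.
        Tie groups: |d|=6 (t=2), |d|=7 (t=2); sum(t^3 - t) = 12.
        Var[W] = n(n+1)(2n+1)/24 - sum(t^3-t)/48 = 840/24 - 12/48 = 34.75.
        z = (W - E[W]) / sqrt(Var[W]) = (7.5 - 14) / 5.8949 = -1.1026.
        Two-sided p = 2*Phi(z) = 0.270181.
Step 6: alpha = 0.05. fail to reject H0.

W+ = 7.5, W- = 20.5, W = min = 7.5, p = 0.270181, fail to reject H0.


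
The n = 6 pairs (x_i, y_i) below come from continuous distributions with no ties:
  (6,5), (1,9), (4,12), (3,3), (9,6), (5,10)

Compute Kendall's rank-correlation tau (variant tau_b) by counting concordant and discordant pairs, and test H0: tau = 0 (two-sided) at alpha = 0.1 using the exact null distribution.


Step 1: Enumerate the 15 unordered pairs (i,j) with i<j and classify each by sign(x_j-x_i) * sign(y_j-y_i).
  (1,2):dx=-5,dy=+4->D; (1,3):dx=-2,dy=+7->D; (1,4):dx=-3,dy=-2->C; (1,5):dx=+3,dy=+1->C
  (1,6):dx=-1,dy=+5->D; (2,3):dx=+3,dy=+3->C; (2,4):dx=+2,dy=-6->D; (2,5):dx=+8,dy=-3->D
  (2,6):dx=+4,dy=+1->C; (3,4):dx=-1,dy=-9->C; (3,5):dx=+5,dy=-6->D; (3,6):dx=+1,dy=-2->D
  (4,5):dx=+6,dy=+3->C; (4,6):dx=+2,dy=+7->C; (5,6):dx=-4,dy=+4->D
Step 2: C = 7, D = 8, total pairs = 15.
Step 3: tau = (C - D)/(n(n-1)/2) = (7 - 8)/15 = -0.066667.
Step 4: Exact two-sided p-value (enumerate n! = 720 permutations of y under H0): p = 1.000000.
Step 5: alpha = 0.1. fail to reject H0.

tau_b = -0.0667 (C=7, D=8), p = 1.000000, fail to reject H0.


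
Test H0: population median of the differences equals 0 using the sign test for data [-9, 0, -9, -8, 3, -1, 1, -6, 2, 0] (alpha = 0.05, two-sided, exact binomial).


Step 1: Discard zero differences. Original n = 10; n_eff = number of nonzero differences = 8.
Nonzero differences (with sign): -9, -9, -8, +3, -1, +1, -6, +2
Step 2: Count signs: positive = 3, negative = 5.
Step 3: Under H0: P(positive) = 0.5, so the number of positives S ~ Bin(8, 0.5).
Step 4: Two-sided exact p-value = sum of Bin(8,0.5) probabilities at or below the observed probability = 0.726562.
Step 5: alpha = 0.05. fail to reject H0.

n_eff = 8, pos = 3, neg = 5, p = 0.726562, fail to reject H0.
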